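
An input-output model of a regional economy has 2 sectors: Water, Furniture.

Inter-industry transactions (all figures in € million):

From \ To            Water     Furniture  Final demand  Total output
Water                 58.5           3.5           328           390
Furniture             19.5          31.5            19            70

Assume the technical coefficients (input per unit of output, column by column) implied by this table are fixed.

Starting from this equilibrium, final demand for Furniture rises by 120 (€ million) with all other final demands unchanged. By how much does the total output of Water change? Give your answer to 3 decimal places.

Technical coefficients a_ij = z_ij / X_j:
  a_WW = 58.5/390 = 0.15, a_FW = 19.5/390 = 0.05
  a_WF = 3.5/70 = 0.05, a_FF = 31.5/70 = 0.45
I − A =
  [   0.85    -0.05]
  [  -0.05     0.55]
det(I−A) = (0.85)(0.55) − (-0.05)(-0.05) = 0.4650
adj(I−A) = [[0.55, 0.05], [0.05, 0.85]]
(I − A)⁻¹ = adj(I−A) / det(I−A) ≈
  [   1.1828     0.1075]
  [   0.1075     1.8280]
Δx = (I − A)⁻¹ Δd with Δd having +120 in the Furniture component and 0 elsewhere.
So Δx_W = L_WF · (+120), where L_WF = adj(I−A)_WF / det(I−A) = 0.05 / 0.4650.
Δx_W = 0.05 × (+120) / 0.4650 = 6.00 / 0.4650 ≈ 12.903.

Δx_W = 12.903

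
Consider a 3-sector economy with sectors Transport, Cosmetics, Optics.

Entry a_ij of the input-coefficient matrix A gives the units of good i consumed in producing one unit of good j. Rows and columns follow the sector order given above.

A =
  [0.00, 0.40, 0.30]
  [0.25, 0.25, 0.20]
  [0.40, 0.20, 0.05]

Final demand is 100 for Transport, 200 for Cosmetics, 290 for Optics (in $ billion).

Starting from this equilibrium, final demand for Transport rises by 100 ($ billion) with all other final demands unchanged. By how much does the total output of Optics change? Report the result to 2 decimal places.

Δx_O = 79.46

I − A =
  [   1.00    -0.40    -0.30]
  [  -0.25     0.75    -0.20]
  [  -0.40    -0.20     0.95]
Cofactors of I−A, C_ij = (−1)^(i+j)·(minor ij) (rows/columns in the sector order above):
  C_11 = (0.75)(0.95) − (-0.20)(-0.20) = 0.6725
  C_12 = −[(-0.25)(0.95) − (-0.20)(-0.40)] = 0.3175
  C_13 = (-0.25)(-0.20) − (0.75)(-0.40) = 0.3500
  C_21 = −[(-0.40)(0.95) − (-0.30)(-0.20)] = 0.4400
  C_22 = (1.00)(0.95) − (-0.30)(-0.40) = 0.8300
  C_23 = −[(1.00)(-0.20) − (-0.40)(-0.40)] = 0.3600
  C_31 = (-0.40)(-0.20) − (-0.30)(0.75) = 0.3050
  C_32 = −[(1.00)(-0.20) − (-0.30)(-0.25)] = 0.2750
  C_33 = (1.00)(0.75) − (-0.40)(-0.25) = 0.6500
det(I−A) = Σ_j (I−A)_1j·C_1j = (1.00)(0.6725) + (-0.40)(0.3175) + (-0.30)(0.3500) = 0.4405
adj(I−A) = Cᵀ =
  [ 0.6725   0.4400   0.3050]
  [ 0.3175   0.8300   0.2750]
  [ 0.3500   0.3600   0.6500]
(I − A)⁻¹ = adj(I−A) / det(I−A) ≈
  [   1.5267     0.9989     0.6924]
  [   0.7208     1.8842     0.6243]
  [   0.7946     0.8173     1.4756]
Δx = (I − A)⁻¹ Δd with Δd having +100 in the Transport component and 0 elsewhere.
So Δx_O = L_OT · (+100), where L_OT = adj(I−A)_OT / det(I−A) = 0.3500 / 0.4405.
Δx_O = 0.3500 × (+100) / 0.4405 = 35.00 / 0.4405 ≈ 79.46.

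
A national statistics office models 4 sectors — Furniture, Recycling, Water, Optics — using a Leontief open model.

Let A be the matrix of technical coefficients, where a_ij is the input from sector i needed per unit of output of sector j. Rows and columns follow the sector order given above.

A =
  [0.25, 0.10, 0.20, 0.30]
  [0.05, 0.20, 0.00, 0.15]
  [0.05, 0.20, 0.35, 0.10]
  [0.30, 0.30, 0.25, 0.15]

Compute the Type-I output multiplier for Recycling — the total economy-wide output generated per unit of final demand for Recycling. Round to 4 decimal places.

I − A =
  [   0.75    -0.10    -0.20    -0.30]
  [  -0.05     0.80     0.00    -0.15]
  [  -0.05    -0.20     0.65    -0.10]
  [  -0.30    -0.30    -0.25     0.85]
Compute the cofactors C_ij = (−1)^(i+j)·(3×3 minor ij) of I−A; the adjugate is their transpose:
adj(I−A) = Cᵀ =
  [ 0.385250   0.166250   0.190750   0.187750]
  [ 0.057500   0.318875   0.049375   0.082375]
  [ 0.074750   0.143750   0.391000   0.097750]
  [ 0.178250   0.213500   0.199750   0.376750]
det(I−A) = Σ_j (I−A)_1j·C_1j = (0.75)(0.385250) + (-0.10)(0.057500) + (-0.20)(0.074750) + (-0.30)(0.178250) = 0.2147625
(I − A)⁻¹ = adj(I−A) / det(I−A) ≈
  [   1.79384     0.77411     0.88819     0.87422]
  [   0.26774     1.48478     0.22991     0.38356]
  [   0.34806     0.66934     1.82062     0.45515]
  [   0.82999     0.99412     0.93010     1.75426]
The output multiplier for sector j is the column-j sum of the Leontief inverse (I − A)⁻¹ = adj(I−A) / det(I−A).
Column R of adj(I−A): (0.166250, 0.318875, 0.143750, 0.213500); det(I−A) = 0.2147625.
m_R = (0.166250 + 0.318875 + 0.143750 + 0.213500) / 0.2147625 = 0.842375 / 0.2147625 ≈ 3.9224.

m_R = 3.9224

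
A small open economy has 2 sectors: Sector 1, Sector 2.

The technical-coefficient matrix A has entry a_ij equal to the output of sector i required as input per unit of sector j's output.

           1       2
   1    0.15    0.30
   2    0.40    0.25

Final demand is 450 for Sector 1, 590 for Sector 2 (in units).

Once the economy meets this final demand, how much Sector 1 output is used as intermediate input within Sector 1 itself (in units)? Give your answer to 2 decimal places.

I − A =
  [   0.85    -0.30]
  [  -0.40     0.75]
det(I−A) = (0.85)(0.75) − (-0.30)(-0.40) = 0.5175
adj(I−A) = [[0.75, 0.30], [0.40, 0.85]]
(I − A)⁻¹ = adj(I−A) / det(I−A) ≈
  [   1.4493     0.5797]
  [   0.7729     1.6425]
First solve x = (I − A)⁻¹ d = adj(I−A)·d / det(I−A); in particular x_1 = (0.75·450 + 0.30·590) / 0.5175 = 514.50 / 0.5175 ≈ 994.2029.
Intermediate flow from 1 to 1: z_11 = a_11 · x_1 = 0.15 × 514.50 / 0.5175 = 77.175 / 0.5175 ≈ 149.13.

z_11 = 149.13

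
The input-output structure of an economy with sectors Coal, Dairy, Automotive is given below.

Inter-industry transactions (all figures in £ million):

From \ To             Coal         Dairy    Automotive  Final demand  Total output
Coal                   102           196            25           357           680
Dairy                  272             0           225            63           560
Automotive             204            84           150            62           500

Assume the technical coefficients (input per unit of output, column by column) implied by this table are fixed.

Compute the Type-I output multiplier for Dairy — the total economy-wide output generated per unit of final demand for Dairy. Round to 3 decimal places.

Technical coefficients a_ij = z_ij / X_j:
  a_11 = 102/680 = 0.15, a_21 = 272/680 = 0.40, a_31 = 204/680 = 0.30
  a_12 = 196/560 = 0.35, a_22 = 0/560 = 0.00, a_32 = 84/560 = 0.15
  a_13 = 25/500 = 0.05, a_23 = 225/500 = 0.45, a_33 = 150/500 = 0.30
I − A =
  [   0.85    -0.35    -0.05]
  [  -0.40     1.00    -0.45]
  [  -0.30    -0.15     0.70]
Cofactors of I−A, C_ij = (−1)^(i+j)·(minor ij) (rows/columns in the sector order above):
  C_11 = (1.00)(0.70) − (-0.45)(-0.15) = 0.6325
  C_12 = −[(-0.40)(0.70) − (-0.45)(-0.30)] = 0.4150
  C_13 = (-0.40)(-0.15) − (1.00)(-0.30) = 0.3600
  C_21 = −[(-0.35)(0.70) − (-0.05)(-0.15)] = 0.2525
  C_22 = (0.85)(0.70) − (-0.05)(-0.30) = 0.5800
  C_23 = −[(0.85)(-0.15) − (-0.35)(-0.30)] = 0.2325
  C_31 = (-0.35)(-0.45) − (-0.05)(1.00) = 0.2075
  C_32 = −[(0.85)(-0.45) − (-0.05)(-0.40)] = 0.4025
  C_33 = (0.85)(1.00) − (-0.35)(-0.40) = 0.7100
det(I−A) = Σ_j (I−A)_1j·C_1j = (0.85)(0.6325) + (-0.35)(0.4150) + (-0.05)(0.3600) = 0.374375
adj(I−A) = Cᵀ =
  [ 0.6325   0.2525   0.2075]
  [ 0.4150   0.5800   0.4025]
  [ 0.3600   0.2325   0.7100]
(I − A)⁻¹ = adj(I−A) / det(I−A) ≈
  [   1.6895     0.6745     0.5543]
  [   1.1085     1.5492     1.0751]
  [   0.9616     0.6210     1.8965]
The output multiplier for sector j is the column-j sum of the Leontief inverse (I − A)⁻¹ = adj(I−A) / det(I−A).
Column 2 of adj(I−A): (0.2525, 0.5800, 0.2325); det(I−A) = 0.374375.
m_2 = (0.2525 + 0.5800 + 0.2325) / 0.374375 = 1.065 / 0.374375 ≈ 2.845.

m_2 = 2.845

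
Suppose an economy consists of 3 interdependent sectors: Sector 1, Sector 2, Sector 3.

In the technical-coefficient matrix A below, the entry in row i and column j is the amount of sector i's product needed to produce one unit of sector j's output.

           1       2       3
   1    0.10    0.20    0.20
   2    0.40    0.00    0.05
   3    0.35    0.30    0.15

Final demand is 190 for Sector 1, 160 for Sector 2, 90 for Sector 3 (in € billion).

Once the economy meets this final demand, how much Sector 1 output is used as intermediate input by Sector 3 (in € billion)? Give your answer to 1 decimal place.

I − A =
  [   0.90    -0.20    -0.20]
  [  -0.40     1.00    -0.05]
  [  -0.35    -0.30     0.85]
Cofactors of I−A, C_ij = (−1)^(i+j)·(minor ij) (rows/columns in the sector order above):
  C_11 = (1.00)(0.85) − (-0.05)(-0.30) = 0.8350
  C_12 = −[(-0.40)(0.85) − (-0.05)(-0.35)] = 0.3575
  C_13 = (-0.40)(-0.30) − (1.00)(-0.35) = 0.4700
  C_21 = −[(-0.20)(0.85) − (-0.20)(-0.30)] = 0.2300
  C_22 = (0.90)(0.85) − (-0.20)(-0.35) = 0.6950
  C_23 = −[(0.90)(-0.30) − (-0.20)(-0.35)] = 0.3400
  C_31 = (-0.20)(-0.05) − (-0.20)(1.00) = 0.2100
  C_32 = −[(0.90)(-0.05) − (-0.20)(-0.40)] = 0.1250
  C_33 = (0.90)(1.00) − (-0.20)(-0.40) = 0.8200
det(I−A) = Σ_j (I−A)_1j·C_1j = (0.90)(0.8350) + (-0.20)(0.3575) + (-0.20)(0.4700) = 0.5860
adj(I−A) = Cᵀ =
  [ 0.8350   0.2300   0.2100]
  [ 0.3575   0.6950   0.1250]
  [ 0.4700   0.3400   0.8200]
(I − A)⁻¹ = adj(I−A) / det(I−A) ≈
  [   1.4249     0.3925     0.3584]
  [   0.6101     1.1860     0.2133]
  [   0.8020     0.5802     1.3993]
First solve x = (I − A)⁻¹ d = adj(I−A)·d / det(I−A); in particular x_3 = (0.4700·190 + 0.3400·160 + 0.8200·90) / 0.5860 = 217.50 / 0.5860 ≈ 371.160.
Intermediate flow from 1 to 3: z_13 = a_13 · x_3 = 0.20 × 217.50 / 0.5860 = 43.50 / 0.5860 ≈ 74.2.

z_13 = 74.2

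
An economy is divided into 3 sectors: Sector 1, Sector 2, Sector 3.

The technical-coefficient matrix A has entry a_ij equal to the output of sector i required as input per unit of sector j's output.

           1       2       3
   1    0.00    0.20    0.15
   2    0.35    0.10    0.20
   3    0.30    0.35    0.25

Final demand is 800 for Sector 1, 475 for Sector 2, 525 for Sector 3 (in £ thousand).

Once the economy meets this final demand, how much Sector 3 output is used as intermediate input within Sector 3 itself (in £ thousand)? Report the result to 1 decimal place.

z_33 = 490.3

I − A =
  [   1.00    -0.20    -0.15]
  [  -0.35     0.90    -0.20]
  [  -0.30    -0.35     0.75]
Cofactors of I−A, C_ij = (−1)^(i+j)·(minor ij) (rows/columns in the sector order above):
  C_11 = (0.90)(0.75) − (-0.20)(-0.35) = 0.6050
  C_12 = −[(-0.35)(0.75) − (-0.20)(-0.30)] = 0.3225
  C_13 = (-0.35)(-0.35) − (0.90)(-0.30) = 0.3925
  C_21 = −[(-0.20)(0.75) − (-0.15)(-0.35)] = 0.2025
  C_22 = (1.00)(0.75) − (-0.15)(-0.30) = 0.7050
  C_23 = −[(1.00)(-0.35) − (-0.20)(-0.30)] = 0.4100
  C_31 = (-0.20)(-0.20) − (-0.15)(0.90) = 0.1750
  C_32 = −[(1.00)(-0.20) − (-0.15)(-0.35)] = 0.2525
  C_33 = (1.00)(0.90) − (-0.20)(-0.35) = 0.8300
det(I−A) = Σ_j (I−A)_1j·C_1j = (1.00)(0.6050) + (-0.20)(0.3225) + (-0.15)(0.3925) = 0.481625
adj(I−A) = Cᵀ =
  [ 0.6050   0.2025   0.1750]
  [ 0.3225   0.7050   0.2525]
  [ 0.3925   0.4100   0.8300]
(I − A)⁻¹ = adj(I−A) / det(I−A) ≈
  [   1.2562     0.4205     0.3634]
  [   0.6696     1.4638     0.5243]
  [   0.8149     0.8513     1.7233]
First solve x = (I − A)⁻¹ d = adj(I−A)·d / det(I−A); in particular x_3 = (0.3925·800 + 0.4100·475 + 0.8300·525) / 0.481625 = 944.50 / 0.481625 ≈ 1961.069.
Intermediate flow from 3 to 3: z_33 = a_33 · x_3 = 0.25 × 944.50 / 0.481625 = 236.125 / 0.481625 ≈ 490.3.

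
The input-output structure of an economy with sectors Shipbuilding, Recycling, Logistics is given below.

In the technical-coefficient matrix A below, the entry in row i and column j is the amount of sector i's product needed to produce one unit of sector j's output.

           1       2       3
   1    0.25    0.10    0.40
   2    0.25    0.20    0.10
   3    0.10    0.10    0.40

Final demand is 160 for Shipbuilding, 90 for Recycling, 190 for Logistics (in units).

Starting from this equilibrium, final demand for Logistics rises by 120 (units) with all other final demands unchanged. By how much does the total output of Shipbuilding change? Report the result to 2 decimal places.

Δx_1 = 134.47

I − A =
  [   0.75    -0.10    -0.40]
  [  -0.25     0.80    -0.10]
  [  -0.10    -0.10     0.60]
Cofactors of I−A, C_ij = (−1)^(i+j)·(minor ij) (rows/columns in the sector order above):
  C_11 = (0.80)(0.60) − (-0.10)(-0.10) = 0.4700
  C_12 = −[(-0.25)(0.60) − (-0.10)(-0.10)] = 0.1600
  C_13 = (-0.25)(-0.10) − (0.80)(-0.10) = 0.1050
  C_21 = −[(-0.10)(0.60) − (-0.40)(-0.10)] = 0.1000
  C_22 = (0.75)(0.60) − (-0.40)(-0.10) = 0.4100
  C_23 = −[(0.75)(-0.10) − (-0.10)(-0.10)] = 0.0850
  C_31 = (-0.10)(-0.10) − (-0.40)(0.80) = 0.3300
  C_32 = −[(0.75)(-0.10) − (-0.40)(-0.25)] = 0.1750
  C_33 = (0.75)(0.80) − (-0.10)(-0.25) = 0.5750
det(I−A) = Σ_j (I−A)_1j·C_1j = (0.75)(0.4700) + (-0.10)(0.1600) + (-0.40)(0.1050) = 0.2945
adj(I−A) = Cᵀ =
  [ 0.4700   0.1000   0.3300]
  [ 0.1600   0.4100   0.1750]
  [ 0.1050   0.0850   0.5750]
(I − A)⁻¹ = adj(I−A) / det(I−A) ≈
  [   1.5959     0.3396     1.1205]
  [   0.5433     1.3922     0.5942]
  [   0.3565     0.2886     1.9525]
Δx = (I − A)⁻¹ Δd with Δd having +120 in the Logistics component and 0 elsewhere.
So Δx_1 = L_13 · (+120), where L_13 = adj(I−A)_13 / det(I−A) = 0.3300 / 0.2945.
Δx_1 = 0.3300 × (+120) / 0.2945 = 39.60 / 0.2945 ≈ 134.47.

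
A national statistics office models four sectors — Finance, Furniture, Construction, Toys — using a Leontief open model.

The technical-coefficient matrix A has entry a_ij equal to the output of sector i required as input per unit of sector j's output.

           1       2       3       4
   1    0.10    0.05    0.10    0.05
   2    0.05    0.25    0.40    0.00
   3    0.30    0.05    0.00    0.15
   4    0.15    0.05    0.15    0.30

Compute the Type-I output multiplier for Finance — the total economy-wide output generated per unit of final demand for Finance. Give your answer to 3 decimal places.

m_1 = 2.307

I − A =
  [   0.90    -0.05    -0.10    -0.05]
  [  -0.05     0.75    -0.40     0.00]
  [  -0.30    -0.05     1.00    -0.15]
  [  -0.15    -0.05    -0.15     0.70]
Compute the cofactors C_ij = (−1)^(i+j)·(3×3 minor ij) of I−A; the adjugate is their transpose:
adj(I−A) = Cᵀ =
  [ 0.491125   0.041000   0.073125   0.050750]
  [ 0.126875   0.576750   0.252875   0.063250]
  [ 0.176500   0.050250   0.465000   0.112250]
  [ 0.152125   0.060750   0.133375   0.625750]
det(I−A) = Σ_j (I−A)_1j·C_1j = (0.90)(0.491125) + (-0.05)(0.126875) + (-0.10)(0.176500) + (-0.05)(0.152125) = 0.4104125
(I − A)⁻¹ = adj(I−A) / det(I−A) ≈
  [   1.1967     0.0999     0.1782     0.1237]
  [   0.3091     1.4053     0.6161     0.1541]
  [   0.4301     0.1224     1.1330     0.2735]
  [   0.3707     0.1480     0.3250     1.5247]
The output multiplier for sector j is the column-j sum of the Leontief inverse (I − A)⁻¹ = adj(I−A) / det(I−A).
Column 1 of adj(I−A): (0.491125, 0.126875, 0.176500, 0.152125); det(I−A) = 0.4104125.
m_1 = (0.491125 + 0.126875 + 0.176500 + 0.152125) / 0.4104125 = 0.946625 / 0.4104125 ≈ 2.307.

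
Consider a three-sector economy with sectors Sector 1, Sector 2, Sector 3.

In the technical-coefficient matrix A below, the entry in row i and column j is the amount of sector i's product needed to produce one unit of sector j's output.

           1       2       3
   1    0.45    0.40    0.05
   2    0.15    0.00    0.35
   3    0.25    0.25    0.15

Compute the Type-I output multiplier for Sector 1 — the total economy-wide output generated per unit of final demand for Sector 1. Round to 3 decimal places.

m_1 = 3.966

I − A =
  [   0.55    -0.40    -0.05]
  [  -0.15     1.00    -0.35]
  [  -0.25    -0.25     0.85]
Cofactors of I−A, C_ij = (−1)^(i+j)·(minor ij) (rows/columns in the sector order above):
  C_11 = (1.00)(0.85) − (-0.35)(-0.25) = 0.7625
  C_12 = −[(-0.15)(0.85) − (-0.35)(-0.25)] = 0.2150
  C_13 = (-0.15)(-0.25) − (1.00)(-0.25) = 0.2875
  C_21 = −[(-0.40)(0.85) − (-0.05)(-0.25)] = 0.3525
  C_22 = (0.55)(0.85) − (-0.05)(-0.25) = 0.4550
  C_23 = −[(0.55)(-0.25) − (-0.40)(-0.25)] = 0.2375
  C_31 = (-0.40)(-0.35) − (-0.05)(1.00) = 0.1900
  C_32 = −[(0.55)(-0.35) − (-0.05)(-0.15)] = 0.2000
  C_33 = (0.55)(1.00) − (-0.40)(-0.15) = 0.4900
det(I−A) = Σ_j (I−A)_1j·C_1j = (0.55)(0.7625) + (-0.40)(0.2150) + (-0.05)(0.2875) = 0.3190
adj(I−A) = Cᵀ =
  [ 0.7625   0.3525   0.1900]
  [ 0.2150   0.4550   0.2000]
  [ 0.2875   0.2375   0.4900]
(I − A)⁻¹ = adj(I−A) / det(I−A) ≈
  [   2.3903     1.1050     0.5956]
  [   0.6740     1.4263     0.6270]
  [   0.9013     0.7445     1.5361]
The output multiplier for sector j is the column-j sum of the Leontief inverse (I − A)⁻¹ = adj(I−A) / det(I−A).
Column 1 of adj(I−A): (0.7625, 0.2150, 0.2875); det(I−A) = 0.3190.
m_1 = (0.7625 + 0.2150 + 0.2875) / 0.3190 = 1.265 / 0.3190 ≈ 3.966.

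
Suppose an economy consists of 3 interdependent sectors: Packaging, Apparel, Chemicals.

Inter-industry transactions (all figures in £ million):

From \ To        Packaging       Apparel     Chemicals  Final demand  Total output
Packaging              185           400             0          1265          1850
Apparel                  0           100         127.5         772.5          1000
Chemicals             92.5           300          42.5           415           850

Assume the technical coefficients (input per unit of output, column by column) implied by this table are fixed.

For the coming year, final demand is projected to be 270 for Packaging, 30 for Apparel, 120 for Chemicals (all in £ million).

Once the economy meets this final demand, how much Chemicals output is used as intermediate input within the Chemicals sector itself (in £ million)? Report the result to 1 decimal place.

Technical coefficients a_ij = z_ij / X_j:
  a_PP = 185/1850 = 0.10, a_AP = 0/1850 = 0.00, a_CP = 92.5/1850 = 0.05
  a_PA = 400/1000 = 0.40, a_AA = 100/1000 = 0.10, a_CA = 300/1000 = 0.30
  a_PC = 0/850 = 0.00, a_AC = 127.5/850 = 0.15, a_CC = 42.5/850 = 0.05
I − A =
  [   0.90    -0.40     0.00]
  [   0.00     0.90    -0.15]
  [  -0.05    -0.30     0.95]
Cofactors of I−A, C_ij = (−1)^(i+j)·(minor ij) (rows/columns in the sector order above):
  C_11 = (0.90)(0.95) − (-0.15)(-0.30) = 0.8100
  C_12 = −[(0.00)(0.95) − (-0.15)(-0.05)] = 0.0075
  C_13 = (0.00)(-0.30) − (0.90)(-0.05) = 0.0450
  C_21 = −[(-0.40)(0.95) − (0.00)(-0.30)] = 0.3800
  C_22 = (0.90)(0.95) − (0.00)(-0.05) = 0.8550
  C_23 = −[(0.90)(-0.30) − (-0.40)(-0.05)] = 0.2900
  C_31 = (-0.40)(-0.15) − (0.00)(0.90) = 0.0600
  C_32 = −[(0.90)(-0.15) − (0.00)(0.00)] = 0.1350
  C_33 = (0.90)(0.90) − (-0.40)(0.00) = 0.8100
det(I−A) = Σ_j (I−A)_1j·C_1j = (0.90)(0.8100) + (-0.40)(0.0075) + (0.00)(0.0450) = 0.7260
adj(I−A) = Cᵀ =
  [ 0.8100   0.3800   0.0600]
  [ 0.0075   0.8550   0.1350]
  [ 0.0450   0.2900   0.8100]
(I − A)⁻¹ = adj(I−A) / det(I−A) ≈
  [   1.1157     0.5234     0.0826]
  [   0.0103     1.1777     0.1860]
  [   0.0620     0.3994     1.1157]
First solve x = (I − A)⁻¹ d = adj(I−A)·d / det(I−A); in particular x_C = (0.0450·270 + 0.2900·30 + 0.8100·120) / 0.7260 = 118.05 / 0.7260 ≈ 162.603.
Intermediate flow from C to C: z_CC = a_CC · x_C = 0.05 × 118.05 / 0.7260 = 5.9025 / 0.7260 ≈ 8.1.

z_CC = 8.1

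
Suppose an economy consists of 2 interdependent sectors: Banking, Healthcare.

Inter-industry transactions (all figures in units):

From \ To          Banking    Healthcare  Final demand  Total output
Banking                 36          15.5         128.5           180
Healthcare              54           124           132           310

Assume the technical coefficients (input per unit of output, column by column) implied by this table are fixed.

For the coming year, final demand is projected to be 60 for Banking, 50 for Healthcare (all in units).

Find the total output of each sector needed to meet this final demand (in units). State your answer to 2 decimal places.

Technical coefficients a_ij = z_ij / X_j:
  a_11 = 36/180 = 0.20, a_21 = 54/180 = 0.30
  a_12 = 15.5/310 = 0.05, a_22 = 124/310 = 0.40
I − A =
  [   0.80    -0.05]
  [  -0.30     0.60]
det(I−A) = (0.80)(0.60) − (-0.05)(-0.30) = 0.4650
adj(I−A) = [[0.60, 0.05], [0.30, 0.80]]
(I − A)⁻¹ = adj(I−A) / det(I−A) ≈
  [   1.2903     0.1075]
  [   0.6452     1.7204]
x = (I − A)⁻¹ d = adj(I−A)·d / det(I−A), with det(I−A) = 0.4650:
  x_1 = (0.60·60 + 0.05·50) / 0.4650 = 38.50 / 0.4650 ≈ 82.80
  x_2 = (0.30·60 + 0.80·50) / 0.4650 = 58.00 / 0.4650 ≈ 124.73

x_1 = 82.80, x_2 = 124.73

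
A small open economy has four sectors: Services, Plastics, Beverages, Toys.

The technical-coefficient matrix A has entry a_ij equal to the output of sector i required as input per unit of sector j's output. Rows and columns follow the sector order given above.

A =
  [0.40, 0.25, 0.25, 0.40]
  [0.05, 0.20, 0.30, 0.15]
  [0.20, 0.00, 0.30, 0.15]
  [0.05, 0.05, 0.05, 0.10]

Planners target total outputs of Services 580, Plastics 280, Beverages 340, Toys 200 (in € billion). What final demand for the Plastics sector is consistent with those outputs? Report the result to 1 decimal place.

I − A =
  [   0.60    -0.25    -0.25    -0.40]
  [  -0.05     0.80    -0.30    -0.15]
  [  -0.20     0.00     0.70    -0.15]
  [  -0.05    -0.05    -0.05     0.90]
d = (I − A) x:
  d_1 = (+0.60)·580 + (-0.25)·280 + (-0.25)·340 + (-0.40)·200 = 113.0
  d_2 = (-0.05)·580 + (+0.80)·280 + (-0.30)·340 + (-0.15)·200 = 63.0
  d_3 = (-0.20)·580 + (+0.00)·280 + (+0.70)·340 + (-0.15)·200 = 92.0
  d_4 = (-0.05)·580 + (-0.05)·280 + (-0.05)·340 + (+0.90)·200 = 120.0

d_2 = 63.0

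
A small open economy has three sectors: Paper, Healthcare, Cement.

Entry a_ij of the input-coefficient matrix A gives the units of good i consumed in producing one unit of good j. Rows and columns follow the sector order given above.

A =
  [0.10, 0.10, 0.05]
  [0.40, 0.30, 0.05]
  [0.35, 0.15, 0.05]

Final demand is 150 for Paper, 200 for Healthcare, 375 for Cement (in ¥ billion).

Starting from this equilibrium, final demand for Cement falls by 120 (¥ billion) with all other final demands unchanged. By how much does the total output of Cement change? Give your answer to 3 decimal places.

Δx_C = -131.905

I − A =
  [   0.90    -0.10    -0.05]
  [  -0.40     0.70    -0.05]
  [  -0.35    -0.15     0.95]
Cofactors of I−A, C_ij = (−1)^(i+j)·(minor ij) (rows/columns in the sector order above):
  C_11 = (0.70)(0.95) − (-0.05)(-0.15) = 0.6575
  C_12 = −[(-0.40)(0.95) − (-0.05)(-0.35)] = 0.3975
  C_13 = (-0.40)(-0.15) − (0.70)(-0.35) = 0.3050
  C_21 = −[(-0.10)(0.95) − (-0.05)(-0.15)] = 0.1025
  C_22 = (0.90)(0.95) − (-0.05)(-0.35) = 0.8375
  C_23 = −[(0.90)(-0.15) − (-0.10)(-0.35)] = 0.1700
  C_31 = (-0.10)(-0.05) − (-0.05)(0.70) = 0.0400
  C_32 = −[(0.90)(-0.05) − (-0.05)(-0.40)] = 0.0650
  C_33 = (0.90)(0.70) − (-0.10)(-0.40) = 0.5900
det(I−A) = Σ_j (I−A)_1j·C_1j = (0.90)(0.6575) + (-0.10)(0.3975) + (-0.05)(0.3050) = 0.53675
adj(I−A) = Cᵀ =
  [ 0.6575   0.1025   0.0400]
  [ 0.3975   0.8375   0.0650]
  [ 0.3050   0.1700   0.5900]
(I − A)⁻¹ = adj(I−A) / det(I−A) ≈
  [   1.2250     0.1910     0.0745]
  [   0.7406     1.5603     0.1211]
  [   0.5682     0.3167     1.0992]
Δx = (I − A)⁻¹ Δd with Δd having -120 in the Cement component and 0 elsewhere.
So Δx_C = L_CC · (-120), where L_CC = adj(I−A)_CC / det(I−A) = 0.5900 / 0.53675.
Δx_C = 0.5900 × (-120) / 0.53675 = -70.80 / 0.53675 ≈ -131.905.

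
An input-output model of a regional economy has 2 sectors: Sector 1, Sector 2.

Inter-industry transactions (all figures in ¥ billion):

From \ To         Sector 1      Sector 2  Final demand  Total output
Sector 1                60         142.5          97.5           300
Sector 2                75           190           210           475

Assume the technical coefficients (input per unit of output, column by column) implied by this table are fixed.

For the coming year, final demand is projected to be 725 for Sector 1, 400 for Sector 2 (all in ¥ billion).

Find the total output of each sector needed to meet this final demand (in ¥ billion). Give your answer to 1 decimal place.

Technical coefficients a_ij = z_ij / X_j:
  a_11 = 60/300 = 0.20, a_21 = 75/300 = 0.25
  a_12 = 142.5/475 = 0.30, a_22 = 190/475 = 0.40
I − A =
  [   0.80    -0.30]
  [  -0.25     0.60]
det(I−A) = (0.80)(0.60) − (-0.30)(-0.25) = 0.4050
adj(I−A) = [[0.60, 0.30], [0.25, 0.80]]
(I − A)⁻¹ = adj(I−A) / det(I−A) ≈
  [   1.4815     0.7407]
  [   0.6173     1.9753]
x = (I − A)⁻¹ d = adj(I−A)·d / det(I−A), with det(I−A) = 0.4050:
  x_1 = (0.60·725 + 0.30·400) / 0.4050 = 555.00 / 0.4050 ≈ 1370.4
  x_2 = (0.25·725 + 0.80·400) / 0.4050 = 501.25 / 0.4050 ≈ 1237.7

x_1 = 1370.4, x_2 = 1237.7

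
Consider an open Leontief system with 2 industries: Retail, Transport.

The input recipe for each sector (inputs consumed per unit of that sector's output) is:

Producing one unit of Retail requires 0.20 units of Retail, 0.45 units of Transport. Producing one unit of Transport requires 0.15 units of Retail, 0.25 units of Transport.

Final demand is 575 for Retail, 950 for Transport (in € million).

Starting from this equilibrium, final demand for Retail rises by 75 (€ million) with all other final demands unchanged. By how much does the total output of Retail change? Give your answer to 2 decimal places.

I − A =
  [   0.80    -0.15]
  [  -0.45     0.75]
det(I−A) = (0.80)(0.75) − (-0.15)(-0.45) = 0.5325
adj(I−A) = [[0.75, 0.15], [0.45, 0.80]]
(I − A)⁻¹ = adj(I−A) / det(I−A) ≈
  [   1.4085     0.2817]
  [   0.8451     1.5023]
Δx = (I − A)⁻¹ Δd with Δd having +75 in the Retail component and 0 elsewhere.
So Δx_R = L_RR · (+75), where L_RR = adj(I−A)_RR / det(I−A) = 0.75 / 0.5325.
Δx_R = 0.75 × (+75) / 0.5325 = 56.25 / 0.5325 ≈ 105.63.

Δx_R = 105.63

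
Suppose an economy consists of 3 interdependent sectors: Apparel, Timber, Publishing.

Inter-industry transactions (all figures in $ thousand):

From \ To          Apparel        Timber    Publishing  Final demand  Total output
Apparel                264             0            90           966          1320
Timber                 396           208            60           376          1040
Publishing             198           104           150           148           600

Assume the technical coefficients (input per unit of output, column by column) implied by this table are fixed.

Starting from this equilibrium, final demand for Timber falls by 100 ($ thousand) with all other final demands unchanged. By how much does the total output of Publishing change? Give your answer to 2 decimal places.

Δx_P = -17.80

Technical coefficients a_ij = z_ij / X_j:
  a_AA = 264/1320 = 0.20, a_TA = 396/1320 = 0.30, a_PA = 198/1320 = 0.15
  a_AT = 0/1040 = 0.00, a_TT = 208/1040 = 0.20, a_PT = 104/1040 = 0.10
  a_AP = 90/600 = 0.15, a_TP = 60/600 = 0.10, a_PP = 150/600 = 0.25
I − A =
  [   0.80     0.00    -0.15]
  [  -0.30     0.80    -0.10]
  [  -0.15    -0.10     0.75]
Cofactors of I−A, C_ij = (−1)^(i+j)·(minor ij) (rows/columns in the sector order above):
  C_11 = (0.80)(0.75) − (-0.10)(-0.10) = 0.5900
  C_12 = −[(-0.30)(0.75) − (-0.10)(-0.15)] = 0.2400
  C_13 = (-0.30)(-0.10) − (0.80)(-0.15) = 0.1500
  C_21 = −[(0.00)(0.75) − (-0.15)(-0.10)] = 0.0150
  C_22 = (0.80)(0.75) − (-0.15)(-0.15) = 0.5775
  C_23 = −[(0.80)(-0.10) − (0.00)(-0.15)] = 0.0800
  C_31 = (0.00)(-0.10) − (-0.15)(0.80) = 0.1200
  C_32 = −[(0.80)(-0.10) − (-0.15)(-0.30)] = 0.1250
  C_33 = (0.80)(0.80) − (0.00)(-0.30) = 0.6400
det(I−A) = Σ_j (I−A)_1j·C_1j = (0.80)(0.5900) + (0.00)(0.2400) + (-0.15)(0.1500) = 0.4495
adj(I−A) = Cᵀ =
  [ 0.5900   0.0150   0.1200]
  [ 0.2400   0.5775   0.1250]
  [ 0.1500   0.0800   0.6400]
(I − A)⁻¹ = adj(I−A) / det(I−A) ≈
  [   1.3126     0.0334     0.2670]
  [   0.5339     1.2848     0.2781]
  [   0.3337     0.1780     1.4238]
Δx = (I − A)⁻¹ Δd with Δd having -100 in the Timber component and 0 elsewhere.
So Δx_P = L_PT · (-100), where L_PT = adj(I−A)_PT / det(I−A) = 0.0800 / 0.4495.
Δx_P = 0.0800 × (-100) / 0.4495 = -8.00 / 0.4495 ≈ -17.80.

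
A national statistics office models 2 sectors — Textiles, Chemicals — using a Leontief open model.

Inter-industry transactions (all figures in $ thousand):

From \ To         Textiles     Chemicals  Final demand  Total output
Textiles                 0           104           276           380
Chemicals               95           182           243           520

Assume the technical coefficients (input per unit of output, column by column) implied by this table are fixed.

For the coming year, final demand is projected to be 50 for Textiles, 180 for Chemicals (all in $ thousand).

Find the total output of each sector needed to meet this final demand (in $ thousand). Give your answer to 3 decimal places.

x_1 = 114.167, x_2 = 320.833

Technical coefficients a_ij = z_ij / X_j:
  a_11 = 0/380 = 0.00, a_21 = 95/380 = 0.25
  a_12 = 104/520 = 0.20, a_22 = 182/520 = 0.35
I − A =
  [   1.00    -0.20]
  [  -0.25     0.65]
det(I−A) = (1.00)(0.65) − (-0.20)(-0.25) = 0.6000
adj(I−A) = [[0.65, 0.20], [0.25, 1.00]]
(I − A)⁻¹ = adj(I−A) / det(I−A) ≈
  [   1.0833     0.3333]
  [   0.4167     1.6667]
x = (I − A)⁻¹ d = adj(I−A)·d / det(I−A), with det(I−A) = 0.6000:
  x_1 = (0.65·50 + 0.20·180) / 0.6000 = 68.50 / 0.6000 ≈ 114.167
  x_2 = (0.25·50 + 1.00·180) / 0.6000 = 192.50 / 0.6000 ≈ 320.833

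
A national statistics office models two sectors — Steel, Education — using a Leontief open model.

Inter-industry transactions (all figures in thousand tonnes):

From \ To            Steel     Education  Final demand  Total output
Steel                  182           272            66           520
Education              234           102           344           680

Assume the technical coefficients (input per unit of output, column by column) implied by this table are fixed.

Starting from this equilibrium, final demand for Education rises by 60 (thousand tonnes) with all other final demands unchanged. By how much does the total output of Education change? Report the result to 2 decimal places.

Technical coefficients a_ij = z_ij / X_j:
  a_11 = 182/520 = 0.35, a_21 = 234/520 = 0.45
  a_12 = 272/680 = 0.40, a_22 = 102/680 = 0.15
I − A =
  [   0.65    -0.40]
  [  -0.45     0.85]
det(I−A) = (0.65)(0.85) − (-0.40)(-0.45) = 0.3725
adj(I−A) = [[0.85, 0.40], [0.45, 0.65]]
(I − A)⁻¹ = adj(I−A) / det(I−A) ≈
  [   2.2819     1.0738]
  [   1.2081     1.7450]
Δx = (I − A)⁻¹ Δd with Δd having +60 in the Education component and 0 elsewhere.
So Δx_2 = L_22 · (+60), where L_22 = adj(I−A)_22 / det(I−A) = 0.65 / 0.3725.
Δx_2 = 0.65 × (+60) / 0.3725 = 39.00 / 0.3725 ≈ 104.70.

Δx_2 = 104.70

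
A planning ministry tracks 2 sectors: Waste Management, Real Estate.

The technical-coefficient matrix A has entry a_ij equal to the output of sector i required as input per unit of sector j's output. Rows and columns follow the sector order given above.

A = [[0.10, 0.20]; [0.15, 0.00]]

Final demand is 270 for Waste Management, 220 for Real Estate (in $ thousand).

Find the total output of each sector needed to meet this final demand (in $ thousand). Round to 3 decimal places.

I − A =
  [   0.90    -0.20]
  [  -0.15     1.00]
det(I−A) = (0.90)(1.00) − (-0.20)(-0.15) = 0.8700
adj(I−A) = [[1.00, 0.20], [0.15, 0.90]]
(I − A)⁻¹ = adj(I−A) / det(I−A) ≈
  [   1.1494     0.2299]
  [   0.1724     1.0345]
x = (I − A)⁻¹ d = adj(I−A)·d / det(I−A), with det(I−A) = 0.8700:
  x_1 = (1.00·270 + 0.20·220) / 0.8700 = 314.00 / 0.8700 ≈ 360.920
  x_2 = (0.15·270 + 0.90·220) / 0.8700 = 238.50 / 0.8700 ≈ 274.138

x_1 = 360.920, x_2 = 274.138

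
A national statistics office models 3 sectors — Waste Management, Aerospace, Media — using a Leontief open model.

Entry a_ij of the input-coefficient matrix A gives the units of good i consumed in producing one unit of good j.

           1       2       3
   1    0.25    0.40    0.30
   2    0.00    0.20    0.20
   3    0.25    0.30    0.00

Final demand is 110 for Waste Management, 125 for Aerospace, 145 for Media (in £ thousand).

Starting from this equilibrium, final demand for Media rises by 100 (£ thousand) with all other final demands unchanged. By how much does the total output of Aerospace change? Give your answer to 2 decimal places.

I − A =
  [   0.75    -0.40    -0.30]
  [   0.00     0.80    -0.20]
  [  -0.25    -0.30     1.00]
Cofactors of I−A, C_ij = (−1)^(i+j)·(minor ij) (rows/columns in the sector order above):
  C_11 = (0.80)(1.00) − (-0.20)(-0.30) = 0.7400
  C_12 = −[(0.00)(1.00) − (-0.20)(-0.25)] = 0.0500
  C_13 = (0.00)(-0.30) − (0.80)(-0.25) = 0.2000
  C_21 = −[(-0.40)(1.00) − (-0.30)(-0.30)] = 0.4900
  C_22 = (0.75)(1.00) − (-0.30)(-0.25) = 0.6750
  C_23 = −[(0.75)(-0.30) − (-0.40)(-0.25)] = 0.3250
  C_31 = (-0.40)(-0.20) − (-0.30)(0.80) = 0.3200
  C_32 = −[(0.75)(-0.20) − (-0.30)(0.00)] = 0.1500
  C_33 = (0.75)(0.80) − (-0.40)(0.00) = 0.6000
det(I−A) = Σ_j (I−A)_1j·C_1j = (0.75)(0.7400) + (-0.40)(0.0500) + (-0.30)(0.2000) = 0.4750
adj(I−A) = Cᵀ =
  [ 0.7400   0.4900   0.3200]
  [ 0.0500   0.6750   0.1500]
  [ 0.2000   0.3250   0.6000]
(I − A)⁻¹ = adj(I−A) / det(I−A) ≈
  [   1.5579     1.0316     0.6737]
  [   0.1053     1.4211     0.3158]
  [   0.4211     0.6842     1.2632]
Δx = (I − A)⁻¹ Δd with Δd having +100 in the Media component and 0 elsewhere.
So Δx_2 = L_23 · (+100), where L_23 = adj(I−A)_23 / det(I−A) = 0.1500 / 0.4750.
Δx_2 = 0.1500 × (+100) / 0.4750 = 15.00 / 0.4750 ≈ 31.58.

Δx_2 = 31.58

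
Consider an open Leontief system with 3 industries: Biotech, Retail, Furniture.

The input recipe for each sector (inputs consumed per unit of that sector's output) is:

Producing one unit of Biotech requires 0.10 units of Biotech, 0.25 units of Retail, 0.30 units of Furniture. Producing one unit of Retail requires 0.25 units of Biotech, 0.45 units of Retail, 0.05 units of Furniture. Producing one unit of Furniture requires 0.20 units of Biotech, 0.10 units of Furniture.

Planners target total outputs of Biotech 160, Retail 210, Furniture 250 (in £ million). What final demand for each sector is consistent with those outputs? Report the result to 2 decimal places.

I − A =
  [   0.90    -0.25    -0.20]
  [  -0.25     0.55     0.00]
  [  -0.30    -0.05     0.90]
d = (I − A) x:
  d_1 = (+0.90)·160 + (-0.25)·210 + (-0.20)·250 = 41.50
  d_2 = (-0.25)·160 + (+0.55)·210 + (+0.00)·250 = 75.50
  d_3 = (-0.30)·160 + (-0.05)·210 + (+0.90)·250 = 166.50

d_1 = 41.50, d_2 = 75.50, d_3 = 166.50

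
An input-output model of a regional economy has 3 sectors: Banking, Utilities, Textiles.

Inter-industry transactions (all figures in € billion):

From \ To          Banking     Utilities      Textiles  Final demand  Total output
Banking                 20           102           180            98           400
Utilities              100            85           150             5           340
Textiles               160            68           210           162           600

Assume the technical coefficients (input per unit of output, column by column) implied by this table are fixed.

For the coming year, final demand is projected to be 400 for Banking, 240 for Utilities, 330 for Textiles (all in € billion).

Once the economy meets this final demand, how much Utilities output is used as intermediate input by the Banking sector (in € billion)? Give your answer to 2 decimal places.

Technical coefficients a_ij = z_ij / X_j:
  a_11 = 20/400 = 0.05, a_21 = 100/400 = 0.25, a_31 = 160/400 = 0.40
  a_12 = 102/340 = 0.30, a_22 = 85/340 = 0.25, a_32 = 68/340 = 0.20
  a_13 = 180/600 = 0.30, a_23 = 150/600 = 0.25, a_33 = 210/600 = 0.35
I − A =
  [   0.95    -0.30    -0.30]
  [  -0.25     0.75    -0.25]
  [  -0.40    -0.20     0.65]
Cofactors of I−A, C_ij = (−1)^(i+j)·(minor ij) (rows/columns in the sector order above):
  C_11 = (0.75)(0.65) − (-0.25)(-0.20) = 0.4375
  C_12 = −[(-0.25)(0.65) − (-0.25)(-0.40)] = 0.2625
  C_13 = (-0.25)(-0.20) − (0.75)(-0.40) = 0.3500
  C_21 = −[(-0.30)(0.65) − (-0.30)(-0.20)] = 0.2550
  C_22 = (0.95)(0.65) − (-0.30)(-0.40) = 0.4975
  C_23 = −[(0.95)(-0.20) − (-0.30)(-0.40)] = 0.3100
  C_31 = (-0.30)(-0.25) − (-0.30)(0.75) = 0.3000
  C_32 = −[(0.95)(-0.25) − (-0.30)(-0.25)] = 0.3125
  C_33 = (0.95)(0.75) − (-0.30)(-0.25) = 0.6375
det(I−A) = Σ_j (I−A)_1j·C_1j = (0.95)(0.4375) + (-0.30)(0.2625) + (-0.30)(0.3500) = 0.231875
adj(I−A) = Cᵀ =
  [ 0.4375   0.2550   0.3000]
  [ 0.2625   0.4975   0.3125]
  [ 0.3500   0.3100   0.6375]
(I − A)⁻¹ = adj(I−A) / det(I−A) ≈
  [   1.8868     1.0997     1.2938]
  [   1.1321     2.1456     1.3477]
  [   1.5094     1.3369     2.7493]
First solve x = (I − A)⁻¹ d = adj(I−A)·d / det(I−A); in particular x_1 = (0.4375·400 + 0.2550·240 + 0.3000·330) / 0.231875 = 335.20 / 0.231875 ≈ 1445.6065.
Intermediate flow from 2 to 1: z_21 = a_21 · x_1 = 0.25 × 335.20 / 0.231875 = 83.80 / 0.231875 ≈ 361.40.

z_21 = 361.40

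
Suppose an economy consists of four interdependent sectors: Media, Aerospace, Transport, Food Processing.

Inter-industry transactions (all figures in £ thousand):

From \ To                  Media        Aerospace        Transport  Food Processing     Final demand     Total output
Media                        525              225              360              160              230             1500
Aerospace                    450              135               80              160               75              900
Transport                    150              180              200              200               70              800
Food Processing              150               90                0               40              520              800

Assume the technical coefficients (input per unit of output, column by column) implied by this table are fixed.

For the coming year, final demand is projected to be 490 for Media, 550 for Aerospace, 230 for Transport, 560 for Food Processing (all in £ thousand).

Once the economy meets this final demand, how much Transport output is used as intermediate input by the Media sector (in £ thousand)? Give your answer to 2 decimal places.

z_31 = 314.95

Technical coefficients a_ij = z_ij / X_j:
  a_11 = 525/1500 = 0.35, a_21 = 450/1500 = 0.30, a_31 = 150/1500 = 0.10, a_41 = 150/1500 = 0.10
  a_12 = 225/900 = 0.25, a_22 = 135/900 = 0.15, a_32 = 180/900 = 0.20, a_42 = 90/900 = 0.10
  a_13 = 360/800 = 0.45, a_23 = 80/800 = 0.10, a_33 = 200/800 = 0.25, a_43 = 0/800 = 0.00
  a_14 = 160/800 = 0.20, a_24 = 160/800 = 0.20, a_34 = 200/800 = 0.25, a_44 = 40/800 = 0.05
I − A =
  [   0.65    -0.25    -0.45    -0.20]
  [  -0.30     0.85    -0.10    -0.20]
  [  -0.10    -0.20     0.75    -0.25]
  [  -0.10    -0.10     0.00     0.95]
Compute the cofactors C_ij = (−1)^(i+j)·(3×3 minor ij) of I−A; the adjugate is their transpose:
adj(I−A) = Cᵀ =
  [ 0.569125   0.289875   0.380125   0.280875]
  [ 0.240750   0.394125   0.197000   0.185500]
  [ 0.168500   0.167750   0.412625   0.179375]
  [ 0.085250   0.072000   0.060750   0.277375]
det(I−A) = Σ_j (I−A)_1j·C_1j = (0.65)(0.569125) + (-0.25)(0.240750) + (-0.45)(0.168500) + (-0.20)(0.085250) = 0.21686875
(I − A)⁻¹ = adj(I−A) / det(I−A) ≈
  [   2.6243     1.3366     1.7528     1.2951]
  [   1.1101     1.8173     0.9084     0.8554]
  [   0.7770     0.7735     1.9026     0.8271]
  [   0.3931     0.3320     0.2801     1.2790]
First solve x = (I − A)⁻¹ d = adj(I−A)·d / det(I−A); in particular x_1 = (0.569125·490 + 0.289875·550 + 0.380125·230 + 0.280875·560) / 0.21686875 = 683.02125 / 0.21686875 ≈ 3149.4683.
Intermediate flow from 3 to 1: z_31 = a_31 · x_1 = 0.10 × 683.02125 / 0.21686875 = 68.302125 / 0.21686875 ≈ 314.95.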